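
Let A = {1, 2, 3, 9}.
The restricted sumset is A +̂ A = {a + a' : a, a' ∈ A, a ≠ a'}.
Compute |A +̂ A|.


Restricted sumset: A +̂ A = {a + a' : a ∈ A, a' ∈ A, a ≠ a'}.
Equivalently, take A + A and drop any sum 2a that is achievable ONLY as a + a for a ∈ A (i.e. sums representable only with equal summands).
Enumerate pairs (a, a') with a < a' (symmetric, so each unordered pair gives one sum; this covers all a ≠ a'):
  1 + 2 = 3
  1 + 3 = 4
  1 + 9 = 10
  2 + 3 = 5
  2 + 9 = 11
  3 + 9 = 12
Collected distinct sums: {3, 4, 5, 10, 11, 12}
|A +̂ A| = 6
(Reference bound: |A +̂ A| ≥ 2|A| - 3 for |A| ≥ 2, with |A| = 4 giving ≥ 5.)

|A +̂ A| = 6


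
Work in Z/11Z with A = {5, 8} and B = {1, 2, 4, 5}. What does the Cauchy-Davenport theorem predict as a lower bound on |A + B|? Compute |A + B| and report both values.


Cauchy-Davenport: |A + B| ≥ min(p, |A| + |B| - 1) for A, B nonempty in Z/pZ.
|A| = 2, |B| = 4, p = 11.
CD lower bound = min(11, 2 + 4 - 1) = min(11, 5) = 5.
Compute A + B mod 11 directly:
a = 5: 5+1=6, 5+2=7, 5+4=9, 5+5=10
a = 8: 8+1=9, 8+2=10, 8+4=1, 8+5=2
A + B = {1, 2, 6, 7, 9, 10}, so |A + B| = 6.
Verify: 6 ≥ 5? Yes ✓.

CD lower bound = 5, actual |A + B| = 6.


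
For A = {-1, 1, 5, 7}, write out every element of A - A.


A - A = {a - a' : a, a' ∈ A}.
Compute a - a' for each ordered pair (a, a'):
a = -1: -1--1=0, -1-1=-2, -1-5=-6, -1-7=-8
a = 1: 1--1=2, 1-1=0, 1-5=-4, 1-7=-6
a = 5: 5--1=6, 5-1=4, 5-5=0, 5-7=-2
a = 7: 7--1=8, 7-1=6, 7-5=2, 7-7=0
Collecting distinct values (and noting 0 appears from a-a):
A - A = {-8, -6, -4, -2, 0, 2, 4, 6, 8}
|A - A| = 9

A - A = {-8, -6, -4, -2, 0, 2, 4, 6, 8}


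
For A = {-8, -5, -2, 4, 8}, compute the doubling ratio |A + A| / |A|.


|A| = 5.
Compute A + A by enumerating all 25 pairs.
A + A = {-16, -13, -10, -7, -4, -1, 0, 2, 3, 6, 8, 12, 16}, so |A + A| = 13.
K = |A + A| / |A| = 13/5 (already in lowest terms) ≈ 2.6000.
Reference: AP of size 5 gives K = 9/5 ≈ 1.8000; a fully generic set of size 5 gives K ≈ 3.0000.

|A| = 5, |A + A| = 13, K = 13/5.


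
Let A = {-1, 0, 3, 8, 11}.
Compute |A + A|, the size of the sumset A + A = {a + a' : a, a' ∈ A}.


A + A = {a + a' : a, a' ∈ A}; |A| = 5.
General bounds: 2|A| - 1 ≤ |A + A| ≤ |A|(|A|+1)/2, i.e. 9 ≤ |A + A| ≤ 15.
Lower bound 2|A|-1 is attained iff A is an arithmetic progression.
Enumerate sums a + a' for a ≤ a' (symmetric, so this suffices):
a = -1: -1+-1=-2, -1+0=-1, -1+3=2, -1+8=7, -1+11=10
a = 0: 0+0=0, 0+3=3, 0+8=8, 0+11=11
a = 3: 3+3=6, 3+8=11, 3+11=14
a = 8: 8+8=16, 8+11=19
a = 11: 11+11=22
Distinct sums: {-2, -1, 0, 2, 3, 6, 7, 8, 10, 11, 14, 16, 19, 22}
|A + A| = 14

|A + A| = 14


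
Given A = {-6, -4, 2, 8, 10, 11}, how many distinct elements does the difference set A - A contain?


A - A = {a - a' : a, a' ∈ A}; |A| = 6.
Bounds: 2|A|-1 ≤ |A - A| ≤ |A|² - |A| + 1, i.e. 11 ≤ |A - A| ≤ 31.
Note: 0 ∈ A - A always (from a - a). The set is symmetric: if d ∈ A - A then -d ∈ A - A.
Enumerate nonzero differences d = a - a' with a > a' (then include -d):
Positive differences: {1, 2, 3, 6, 8, 9, 12, 14, 15, 16, 17}
Full difference set: {0} ∪ (positive diffs) ∪ (negative diffs).
|A - A| = 1 + 2·11 = 23 (matches direct enumeration: 23).

|A - A| = 23


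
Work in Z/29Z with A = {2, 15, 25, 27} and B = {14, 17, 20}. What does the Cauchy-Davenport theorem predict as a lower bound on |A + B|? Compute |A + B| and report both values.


Cauchy-Davenport: |A + B| ≥ min(p, |A| + |B| - 1) for A, B nonempty in Z/pZ.
|A| = 4, |B| = 3, p = 29.
CD lower bound = min(29, 4 + 3 - 1) = min(29, 6) = 6.
Compute A + B mod 29 directly:
a = 2: 2+14=16, 2+17=19, 2+20=22
a = 15: 15+14=0, 15+17=3, 15+20=6
a = 25: 25+14=10, 25+17=13, 25+20=16
a = 27: 27+14=12, 27+17=15, 27+20=18
A + B = {0, 3, 6, 10, 12, 13, 15, 16, 18, 19, 22}, so |A + B| = 11.
Verify: 11 ≥ 6? Yes ✓.

CD lower bound = 6, actual |A + B| = 11.


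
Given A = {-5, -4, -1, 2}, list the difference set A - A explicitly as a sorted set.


A - A = {a - a' : a, a' ∈ A}.
Compute a - a' for each ordered pair (a, a'):
a = -5: -5--5=0, -5--4=-1, -5--1=-4, -5-2=-7
a = -4: -4--5=1, -4--4=0, -4--1=-3, -4-2=-6
a = -1: -1--5=4, -1--4=3, -1--1=0, -1-2=-3
a = 2: 2--5=7, 2--4=6, 2--1=3, 2-2=0
Collecting distinct values (and noting 0 appears from a-a):
A - A = {-7, -6, -4, -3, -1, 0, 1, 3, 4, 6, 7}
|A - A| = 11

A - A = {-7, -6, -4, -3, -1, 0, 1, 3, 4, 6, 7}


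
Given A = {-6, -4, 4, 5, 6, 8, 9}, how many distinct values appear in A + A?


A + A = {a + a' : a, a' ∈ A}; |A| = 7.
General bounds: 2|A| - 1 ≤ |A + A| ≤ |A|(|A|+1)/2, i.e. 13 ≤ |A + A| ≤ 28.
Lower bound 2|A|-1 is attained iff A is an arithmetic progression.
Enumerate sums a + a' for a ≤ a' (symmetric, so this suffices):
a = -6: -6+-6=-12, -6+-4=-10, -6+4=-2, -6+5=-1, -6+6=0, -6+8=2, -6+9=3
a = -4: -4+-4=-8, -4+4=0, -4+5=1, -4+6=2, -4+8=4, -4+9=5
a = 4: 4+4=8, 4+5=9, 4+6=10, 4+8=12, 4+9=13
a = 5: 5+5=10, 5+6=11, 5+8=13, 5+9=14
a = 6: 6+6=12, 6+8=14, 6+9=15
a = 8: 8+8=16, 8+9=17
a = 9: 9+9=18
Distinct sums: {-12, -10, -8, -2, -1, 0, 1, 2, 3, 4, 5, 8, 9, 10, 11, 12, 13, 14, 15, 16, 17, 18}
|A + A| = 22

|A + A| = 22


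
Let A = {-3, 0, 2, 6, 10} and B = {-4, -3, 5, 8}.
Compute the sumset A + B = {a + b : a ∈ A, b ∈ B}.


A + B = {a + b : a ∈ A, b ∈ B}.
Enumerate all |A|·|B| = 5·4 = 20 pairs (a, b) and collect distinct sums.
a = -3: -3+-4=-7, -3+-3=-6, -3+5=2, -3+8=5
a = 0: 0+-4=-4, 0+-3=-3, 0+5=5, 0+8=8
a = 2: 2+-4=-2, 2+-3=-1, 2+5=7, 2+8=10
a = 6: 6+-4=2, 6+-3=3, 6+5=11, 6+8=14
a = 10: 10+-4=6, 10+-3=7, 10+5=15, 10+8=18
Collecting distinct sums: A + B = {-7, -6, -4, -3, -2, -1, 2, 3, 5, 6, 7, 8, 10, 11, 14, 15, 18}
|A + B| = 17

A + B = {-7, -6, -4, -3, -2, -1, 2, 3, 5, 6, 7, 8, 10, 11, 14, 15, 18}


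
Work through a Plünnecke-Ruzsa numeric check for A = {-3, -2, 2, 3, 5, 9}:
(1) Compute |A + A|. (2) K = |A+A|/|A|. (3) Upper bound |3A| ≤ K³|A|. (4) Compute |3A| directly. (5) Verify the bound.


|A| = 6.
Step 1: Compute A + A by enumerating all 36 pairs.
A + A = {-6, -5, -4, -1, 0, 1, 2, 3, 4, 5, 6, 7, 8, 10, 11, 12, 14, 18}, so |A + A| = 18.
Step 2: Doubling constant K = |A + A|/|A| = 18/6 = 18/6 ≈ 3.0000.
Step 3: Plünnecke-Ruzsa gives |3A| ≤ K³·|A| = (3.0000)³ · 6 ≈ 162.0000.
Step 4: Compute 3A = A + A + A directly by enumerating all triples (a,b,c) ∈ A³; |3A| = 31.
Step 5: Check 31 ≤ 162.0000? Yes ✓.

K = 18/6, Plünnecke-Ruzsa bound K³|A| ≈ 162.0000, |3A| = 31, inequality holds.


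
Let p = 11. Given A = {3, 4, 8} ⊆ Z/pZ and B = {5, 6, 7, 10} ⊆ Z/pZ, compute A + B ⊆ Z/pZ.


Work in Z/11Z: reduce every sum a + b modulo 11.
Enumerate all 12 pairs:
a = 3: 3+5=8, 3+6=9, 3+7=10, 3+10=2
a = 4: 4+5=9, 4+6=10, 4+7=0, 4+10=3
a = 8: 8+5=2, 8+6=3, 8+7=4, 8+10=7
Distinct residues collected: {0, 2, 3, 4, 7, 8, 9, 10}
|A + B| = 8 (out of 11 total residues).

A + B = {0, 2, 3, 4, 7, 8, 9, 10}


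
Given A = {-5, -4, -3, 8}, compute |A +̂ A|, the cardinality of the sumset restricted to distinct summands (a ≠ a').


Restricted sumset: A +̂ A = {a + a' : a ∈ A, a' ∈ A, a ≠ a'}.
Equivalently, take A + A and drop any sum 2a that is achievable ONLY as a + a for a ∈ A (i.e. sums representable only with equal summands).
Enumerate pairs (a, a') with a < a' (symmetric, so each unordered pair gives one sum; this covers all a ≠ a'):
  -5 + -4 = -9
  -5 + -3 = -8
  -5 + 8 = 3
  -4 + -3 = -7
  -4 + 8 = 4
  -3 + 8 = 5
Collected distinct sums: {-9, -8, -7, 3, 4, 5}
|A +̂ A| = 6
(Reference bound: |A +̂ A| ≥ 2|A| - 3 for |A| ≥ 2, with |A| = 4 giving ≥ 5.)

|A +̂ A| = 6


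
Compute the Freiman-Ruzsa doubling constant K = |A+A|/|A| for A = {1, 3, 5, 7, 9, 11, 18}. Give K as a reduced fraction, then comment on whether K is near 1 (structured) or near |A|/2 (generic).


|A| = 7.
Compute A + A by enumerating all 49 pairs.
A + A = {2, 4, 6, 8, 10, 12, 14, 16, 18, 19, 20, 21, 22, 23, 25, 27, 29, 36}, so |A + A| = 18.
K = |A + A| / |A| = 18/7 (already in lowest terms) ≈ 2.5714.
Reference: AP of size 7 gives K = 13/7 ≈ 1.8571; a fully generic set of size 7 gives K ≈ 4.0000.

|A| = 7, |A + A| = 18, K = 18/7.


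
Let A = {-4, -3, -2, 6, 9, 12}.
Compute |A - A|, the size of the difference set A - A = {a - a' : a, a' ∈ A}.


A - A = {a - a' : a, a' ∈ A}; |A| = 6.
Bounds: 2|A|-1 ≤ |A - A| ≤ |A|² - |A| + 1, i.e. 11 ≤ |A - A| ≤ 31.
Note: 0 ∈ A - A always (from a - a). The set is symmetric: if d ∈ A - A then -d ∈ A - A.
Enumerate nonzero differences d = a - a' with a > a' (then include -d):
Positive differences: {1, 2, 3, 6, 8, 9, 10, 11, 12, 13, 14, 15, 16}
Full difference set: {0} ∪ (positive diffs) ∪ (negative diffs).
|A - A| = 1 + 2·13 = 27 (matches direct enumeration: 27).

|A - A| = 27


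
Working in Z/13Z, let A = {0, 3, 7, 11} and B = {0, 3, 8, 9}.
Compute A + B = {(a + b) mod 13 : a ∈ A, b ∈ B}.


Work in Z/13Z: reduce every sum a + b modulo 13.
Enumerate all 16 pairs:
a = 0: 0+0=0, 0+3=3, 0+8=8, 0+9=9
a = 3: 3+0=3, 3+3=6, 3+8=11, 3+9=12
a = 7: 7+0=7, 7+3=10, 7+8=2, 7+9=3
a = 11: 11+0=11, 11+3=1, 11+8=6, 11+9=7
Distinct residues collected: {0, 1, 2, 3, 6, 7, 8, 9, 10, 11, 12}
|A + B| = 11 (out of 13 total residues).

A + B = {0, 1, 2, 3, 6, 7, 8, 9, 10, 11, 12}


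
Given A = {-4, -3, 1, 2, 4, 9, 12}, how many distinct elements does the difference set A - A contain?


A - A = {a - a' : a, a' ∈ A}; |A| = 7.
Bounds: 2|A|-1 ≤ |A - A| ≤ |A|² - |A| + 1, i.e. 13 ≤ |A - A| ≤ 43.
Note: 0 ∈ A - A always (from a - a). The set is symmetric: if d ∈ A - A then -d ∈ A - A.
Enumerate nonzero differences d = a - a' with a > a' (then include -d):
Positive differences: {1, 2, 3, 4, 5, 6, 7, 8, 10, 11, 12, 13, 15, 16}
Full difference set: {0} ∪ (positive diffs) ∪ (negative diffs).
|A - A| = 1 + 2·14 = 29 (matches direct enumeration: 29).

|A - A| = 29


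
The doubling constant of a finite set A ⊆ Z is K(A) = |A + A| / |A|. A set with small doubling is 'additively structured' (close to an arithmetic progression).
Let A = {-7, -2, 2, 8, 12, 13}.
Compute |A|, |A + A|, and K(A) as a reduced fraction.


|A| = 6.
Compute A + A by enumerating all 36 pairs.
A + A = {-14, -9, -5, -4, 0, 1, 4, 5, 6, 10, 11, 14, 15, 16, 20, 21, 24, 25, 26}, so |A + A| = 19.
K = |A + A| / |A| = 19/6 (already in lowest terms) ≈ 3.1667.
Reference: AP of size 6 gives K = 11/6 ≈ 1.8333; a fully generic set of size 6 gives K ≈ 3.5000.

|A| = 6, |A + A| = 19, K = 19/6.


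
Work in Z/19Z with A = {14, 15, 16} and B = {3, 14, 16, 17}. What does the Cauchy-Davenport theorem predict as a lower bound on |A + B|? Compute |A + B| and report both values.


Cauchy-Davenport: |A + B| ≥ min(p, |A| + |B| - 1) for A, B nonempty in Z/pZ.
|A| = 3, |B| = 4, p = 19.
CD lower bound = min(19, 3 + 4 - 1) = min(19, 6) = 6.
Compute A + B mod 19 directly:
a = 14: 14+3=17, 14+14=9, 14+16=11, 14+17=12
a = 15: 15+3=18, 15+14=10, 15+16=12, 15+17=13
a = 16: 16+3=0, 16+14=11, 16+16=13, 16+17=14
A + B = {0, 9, 10, 11, 12, 13, 14, 17, 18}, so |A + B| = 9.
Verify: 9 ≥ 6? Yes ✓.

CD lower bound = 6, actual |A + B| = 9.


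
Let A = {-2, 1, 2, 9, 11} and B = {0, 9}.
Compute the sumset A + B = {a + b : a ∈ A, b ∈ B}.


A + B = {a + b : a ∈ A, b ∈ B}.
Enumerate all |A|·|B| = 5·2 = 10 pairs (a, b) and collect distinct sums.
a = -2: -2+0=-2, -2+9=7
a = 1: 1+0=1, 1+9=10
a = 2: 2+0=2, 2+9=11
a = 9: 9+0=9, 9+9=18
a = 11: 11+0=11, 11+9=20
Collecting distinct sums: A + B = {-2, 1, 2, 7, 9, 10, 11, 18, 20}
|A + B| = 9

A + B = {-2, 1, 2, 7, 9, 10, 11, 18, 20}


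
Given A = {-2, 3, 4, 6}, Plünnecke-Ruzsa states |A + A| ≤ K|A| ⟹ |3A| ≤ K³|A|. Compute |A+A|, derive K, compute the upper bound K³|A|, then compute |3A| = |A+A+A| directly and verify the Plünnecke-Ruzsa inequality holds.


|A| = 4.
Step 1: Compute A + A by enumerating all 16 pairs.
A + A = {-4, 1, 2, 4, 6, 7, 8, 9, 10, 12}, so |A + A| = 10.
Step 2: Doubling constant K = |A + A|/|A| = 10/4 = 10/4 ≈ 2.5000.
Step 3: Plünnecke-Ruzsa gives |3A| ≤ K³·|A| = (2.5000)³ · 4 ≈ 62.5000.
Step 4: Compute 3A = A + A + A directly by enumerating all triples (a,b,c) ∈ A³; |3A| = 18.
Step 5: Check 18 ≤ 62.5000? Yes ✓.

K = 10/4, Plünnecke-Ruzsa bound K³|A| ≈ 62.5000, |3A| = 18, inequality holds.


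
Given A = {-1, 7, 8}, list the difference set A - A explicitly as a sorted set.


A - A = {a - a' : a, a' ∈ A}.
Compute a - a' for each ordered pair (a, a'):
a = -1: -1--1=0, -1-7=-8, -1-8=-9
a = 7: 7--1=8, 7-7=0, 7-8=-1
a = 8: 8--1=9, 8-7=1, 8-8=0
Collecting distinct values (and noting 0 appears from a-a):
A - A = {-9, -8, -1, 0, 1, 8, 9}
|A - A| = 7

A - A = {-9, -8, -1, 0, 1, 8, 9}


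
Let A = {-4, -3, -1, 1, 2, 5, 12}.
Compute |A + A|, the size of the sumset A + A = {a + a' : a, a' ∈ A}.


A + A = {a + a' : a, a' ∈ A}; |A| = 7.
General bounds: 2|A| - 1 ≤ |A + A| ≤ |A|(|A|+1)/2, i.e. 13 ≤ |A + A| ≤ 28.
Lower bound 2|A|-1 is attained iff A is an arithmetic progression.
Enumerate sums a + a' for a ≤ a' (symmetric, so this suffices):
a = -4: -4+-4=-8, -4+-3=-7, -4+-1=-5, -4+1=-3, -4+2=-2, -4+5=1, -4+12=8
a = -3: -3+-3=-6, -3+-1=-4, -3+1=-2, -3+2=-1, -3+5=2, -3+12=9
a = -1: -1+-1=-2, -1+1=0, -1+2=1, -1+5=4, -1+12=11
a = 1: 1+1=2, 1+2=3, 1+5=6, 1+12=13
a = 2: 2+2=4, 2+5=7, 2+12=14
a = 5: 5+5=10, 5+12=17
a = 12: 12+12=24
Distinct sums: {-8, -7, -6, -5, -4, -3, -2, -1, 0, 1, 2, 3, 4, 6, 7, 8, 9, 10, 11, 13, 14, 17, 24}
|A + A| = 23

|A + A| = 23


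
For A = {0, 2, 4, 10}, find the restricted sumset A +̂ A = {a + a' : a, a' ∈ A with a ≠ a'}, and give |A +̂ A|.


Restricted sumset: A +̂ A = {a + a' : a ∈ A, a' ∈ A, a ≠ a'}.
Equivalently, take A + A and drop any sum 2a that is achievable ONLY as a + a for a ∈ A (i.e. sums representable only with equal summands).
Enumerate pairs (a, a') with a < a' (symmetric, so each unordered pair gives one sum; this covers all a ≠ a'):
  0 + 2 = 2
  0 + 4 = 4
  0 + 10 = 10
  2 + 4 = 6
  2 + 10 = 12
  4 + 10 = 14
Collected distinct sums: {2, 4, 6, 10, 12, 14}
|A +̂ A| = 6
(Reference bound: |A +̂ A| ≥ 2|A| - 3 for |A| ≥ 2, with |A| = 4 giving ≥ 5.)

|A +̂ A| = 6


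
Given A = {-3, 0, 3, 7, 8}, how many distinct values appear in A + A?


A + A = {a + a' : a, a' ∈ A}; |A| = 5.
General bounds: 2|A| - 1 ≤ |A + A| ≤ |A|(|A|+1)/2, i.e. 9 ≤ |A + A| ≤ 15.
Lower bound 2|A|-1 is attained iff A is an arithmetic progression.
Enumerate sums a + a' for a ≤ a' (symmetric, so this suffices):
a = -3: -3+-3=-6, -3+0=-3, -3+3=0, -3+7=4, -3+8=5
a = 0: 0+0=0, 0+3=3, 0+7=7, 0+8=8
a = 3: 3+3=6, 3+7=10, 3+8=11
a = 7: 7+7=14, 7+8=15
a = 8: 8+8=16
Distinct sums: {-6, -3, 0, 3, 4, 5, 6, 7, 8, 10, 11, 14, 15, 16}
|A + A| = 14

|A + A| = 14


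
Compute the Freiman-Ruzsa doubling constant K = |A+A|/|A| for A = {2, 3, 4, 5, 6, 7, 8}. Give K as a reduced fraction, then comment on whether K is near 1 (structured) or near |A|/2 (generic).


|A| = 7.
Compute A + A by enumerating all 49 pairs.
A + A = {4, 5, 6, 7, 8, 9, 10, 11, 12, 13, 14, 15, 16}, so |A + A| = 13.
K = |A + A| / |A| = 13/7 (already in lowest terms) ≈ 1.8571.
Reference: AP of size 7 gives K = 13/7 ≈ 1.8571; a fully generic set of size 7 gives K ≈ 4.0000.

|A| = 7, |A + A| = 13, K = 13/7.


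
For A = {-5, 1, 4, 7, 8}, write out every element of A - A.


A - A = {a - a' : a, a' ∈ A}.
Compute a - a' for each ordered pair (a, a'):
a = -5: -5--5=0, -5-1=-6, -5-4=-9, -5-7=-12, -5-8=-13
a = 1: 1--5=6, 1-1=0, 1-4=-3, 1-7=-6, 1-8=-7
a = 4: 4--5=9, 4-1=3, 4-4=0, 4-7=-3, 4-8=-4
a = 7: 7--5=12, 7-1=6, 7-4=3, 7-7=0, 7-8=-1
a = 8: 8--5=13, 8-1=7, 8-4=4, 8-7=1, 8-8=0
Collecting distinct values (and noting 0 appears from a-a):
A - A = {-13, -12, -9, -7, -6, -4, -3, -1, 0, 1, 3, 4, 6, 7, 9, 12, 13}
|A - A| = 17

A - A = {-13, -12, -9, -7, -6, -4, -3, -1, 0, 1, 3, 4, 6, 7, 9, 12, 13}


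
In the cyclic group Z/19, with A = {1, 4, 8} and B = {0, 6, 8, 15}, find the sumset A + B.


Work in Z/19Z: reduce every sum a + b modulo 19.
Enumerate all 12 pairs:
a = 1: 1+0=1, 1+6=7, 1+8=9, 1+15=16
a = 4: 4+0=4, 4+6=10, 4+8=12, 4+15=0
a = 8: 8+0=8, 8+6=14, 8+8=16, 8+15=4
Distinct residues collected: {0, 1, 4, 7, 8, 9, 10, 12, 14, 16}
|A + B| = 10 (out of 19 total residues).

A + B = {0, 1, 4, 7, 8, 9, 10, 12, 14, 16}


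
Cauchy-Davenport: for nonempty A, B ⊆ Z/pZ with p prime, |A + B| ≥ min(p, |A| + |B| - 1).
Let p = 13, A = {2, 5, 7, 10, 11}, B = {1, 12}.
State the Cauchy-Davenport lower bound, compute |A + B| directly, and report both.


Cauchy-Davenport: |A + B| ≥ min(p, |A| + |B| - 1) for A, B nonempty in Z/pZ.
|A| = 5, |B| = 2, p = 13.
CD lower bound = min(13, 5 + 2 - 1) = min(13, 6) = 6.
Compute A + B mod 13 directly:
a = 2: 2+1=3, 2+12=1
a = 5: 5+1=6, 5+12=4
a = 7: 7+1=8, 7+12=6
a = 10: 10+1=11, 10+12=9
a = 11: 11+1=12, 11+12=10
A + B = {1, 3, 4, 6, 8, 9, 10, 11, 12}, so |A + B| = 9.
Verify: 9 ≥ 6? Yes ✓.

CD lower bound = 6, actual |A + B| = 9.


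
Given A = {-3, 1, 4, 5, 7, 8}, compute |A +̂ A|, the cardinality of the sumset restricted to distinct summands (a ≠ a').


Restricted sumset: A +̂ A = {a + a' : a ∈ A, a' ∈ A, a ≠ a'}.
Equivalently, take A + A and drop any sum 2a that is achievable ONLY as a + a for a ∈ A (i.e. sums representable only with equal summands).
Enumerate pairs (a, a') with a < a' (symmetric, so each unordered pair gives one sum; this covers all a ≠ a'):
  -3 + 1 = -2
  -3 + 4 = 1
  -3 + 5 = 2
  -3 + 7 = 4
  -3 + 8 = 5
  1 + 4 = 5
  1 + 5 = 6
  1 + 7 = 8
  1 + 8 = 9
  4 + 5 = 9
  4 + 7 = 11
  4 + 8 = 12
  5 + 7 = 12
  5 + 8 = 13
  7 + 8 = 15
Collected distinct sums: {-2, 1, 2, 4, 5, 6, 8, 9, 11, 12, 13, 15}
|A +̂ A| = 12
(Reference bound: |A +̂ A| ≥ 2|A| - 3 for |A| ≥ 2, with |A| = 6 giving ≥ 9.)

|A +̂ A| = 12


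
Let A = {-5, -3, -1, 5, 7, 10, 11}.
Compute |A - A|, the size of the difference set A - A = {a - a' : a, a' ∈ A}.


A - A = {a - a' : a, a' ∈ A}; |A| = 7.
Bounds: 2|A|-1 ≤ |A - A| ≤ |A|² - |A| + 1, i.e. 13 ≤ |A - A| ≤ 43.
Note: 0 ∈ A - A always (from a - a). The set is symmetric: if d ∈ A - A then -d ∈ A - A.
Enumerate nonzero differences d = a - a' with a > a' (then include -d):
Positive differences: {1, 2, 3, 4, 5, 6, 8, 10, 11, 12, 13, 14, 15, 16}
Full difference set: {0} ∪ (positive diffs) ∪ (negative diffs).
|A - A| = 1 + 2·14 = 29 (matches direct enumeration: 29).

|A - A| = 29


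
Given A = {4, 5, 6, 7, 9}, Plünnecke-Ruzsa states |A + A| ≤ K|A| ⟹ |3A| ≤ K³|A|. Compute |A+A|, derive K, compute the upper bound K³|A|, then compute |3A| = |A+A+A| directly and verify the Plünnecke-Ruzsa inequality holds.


|A| = 5.
Step 1: Compute A + A by enumerating all 25 pairs.
A + A = {8, 9, 10, 11, 12, 13, 14, 15, 16, 18}, so |A + A| = 10.
Step 2: Doubling constant K = |A + A|/|A| = 10/5 = 10/5 ≈ 2.0000.
Step 3: Plünnecke-Ruzsa gives |3A| ≤ K³·|A| = (2.0000)³ · 5 ≈ 40.0000.
Step 4: Compute 3A = A + A + A directly by enumerating all triples (a,b,c) ∈ A³; |3A| = 15.
Step 5: Check 15 ≤ 40.0000? Yes ✓.

K = 10/5, Plünnecke-Ruzsa bound K³|A| ≈ 40.0000, |3A| = 15, inequality holds.


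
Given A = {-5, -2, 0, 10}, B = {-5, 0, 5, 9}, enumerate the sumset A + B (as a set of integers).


A + B = {a + b : a ∈ A, b ∈ B}.
Enumerate all |A|·|B| = 4·4 = 16 pairs (a, b) and collect distinct sums.
a = -5: -5+-5=-10, -5+0=-5, -5+5=0, -5+9=4
a = -2: -2+-5=-7, -2+0=-2, -2+5=3, -2+9=7
a = 0: 0+-5=-5, 0+0=0, 0+5=5, 0+9=9
a = 10: 10+-5=5, 10+0=10, 10+5=15, 10+9=19
Collecting distinct sums: A + B = {-10, -7, -5, -2, 0, 3, 4, 5, 7, 9, 10, 15, 19}
|A + B| = 13

A + B = {-10, -7, -5, -2, 0, 3, 4, 5, 7, 9, 10, 15, 19}


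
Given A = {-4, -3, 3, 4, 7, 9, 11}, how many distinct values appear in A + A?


A + A = {a + a' : a, a' ∈ A}; |A| = 7.
General bounds: 2|A| - 1 ≤ |A + A| ≤ |A|(|A|+1)/2, i.e. 13 ≤ |A + A| ≤ 28.
Lower bound 2|A|-1 is attained iff A is an arithmetic progression.
Enumerate sums a + a' for a ≤ a' (symmetric, so this suffices):
a = -4: -4+-4=-8, -4+-3=-7, -4+3=-1, -4+4=0, -4+7=3, -4+9=5, -4+11=7
a = -3: -3+-3=-6, -3+3=0, -3+4=1, -3+7=4, -3+9=6, -3+11=8
a = 3: 3+3=6, 3+4=7, 3+7=10, 3+9=12, 3+11=14
a = 4: 4+4=8, 4+7=11, 4+9=13, 4+11=15
a = 7: 7+7=14, 7+9=16, 7+11=18
a = 9: 9+9=18, 9+11=20
a = 11: 11+11=22
Distinct sums: {-8, -7, -6, -1, 0, 1, 3, 4, 5, 6, 7, 8, 10, 11, 12, 13, 14, 15, 16, 18, 20, 22}
|A + A| = 22

|A + A| = 22


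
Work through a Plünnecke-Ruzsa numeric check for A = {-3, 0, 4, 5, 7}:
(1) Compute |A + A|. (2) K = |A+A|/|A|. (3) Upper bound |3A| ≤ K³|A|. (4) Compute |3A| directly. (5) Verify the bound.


|A| = 5.
Step 1: Compute A + A by enumerating all 25 pairs.
A + A = {-6, -3, 0, 1, 2, 4, 5, 7, 8, 9, 10, 11, 12, 14}, so |A + A| = 14.
Step 2: Doubling constant K = |A + A|/|A| = 14/5 = 14/5 ≈ 2.8000.
Step 3: Plünnecke-Ruzsa gives |3A| ≤ K³·|A| = (2.8000)³ · 5 ≈ 109.7600.
Step 4: Compute 3A = A + A + A directly by enumerating all triples (a,b,c) ∈ A³; |3A| = 25.
Step 5: Check 25 ≤ 109.7600? Yes ✓.

K = 14/5, Plünnecke-Ruzsa bound K³|A| ≈ 109.7600, |3A| = 25, inequality holds.


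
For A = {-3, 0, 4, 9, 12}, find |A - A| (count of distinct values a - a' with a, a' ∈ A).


A - A = {a - a' : a, a' ∈ A}; |A| = 5.
Bounds: 2|A|-1 ≤ |A - A| ≤ |A|² - |A| + 1, i.e. 9 ≤ |A - A| ≤ 21.
Note: 0 ∈ A - A always (from a - a). The set is symmetric: if d ∈ A - A then -d ∈ A - A.
Enumerate nonzero differences d = a - a' with a > a' (then include -d):
Positive differences: {3, 4, 5, 7, 8, 9, 12, 15}
Full difference set: {0} ∪ (positive diffs) ∪ (negative diffs).
|A - A| = 1 + 2·8 = 17 (matches direct enumeration: 17).

|A - A| = 17


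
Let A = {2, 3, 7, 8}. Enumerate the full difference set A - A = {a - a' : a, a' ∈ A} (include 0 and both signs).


A - A = {a - a' : a, a' ∈ A}.
Compute a - a' for each ordered pair (a, a'):
a = 2: 2-2=0, 2-3=-1, 2-7=-5, 2-8=-6
a = 3: 3-2=1, 3-3=0, 3-7=-4, 3-8=-5
a = 7: 7-2=5, 7-3=4, 7-7=0, 7-8=-1
a = 8: 8-2=6, 8-3=5, 8-7=1, 8-8=0
Collecting distinct values (and noting 0 appears from a-a):
A - A = {-6, -5, -4, -1, 0, 1, 4, 5, 6}
|A - A| = 9

A - A = {-6, -5, -4, -1, 0, 1, 4, 5, 6}


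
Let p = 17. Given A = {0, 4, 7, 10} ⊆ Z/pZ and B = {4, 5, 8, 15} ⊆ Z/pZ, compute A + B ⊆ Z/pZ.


Work in Z/17Z: reduce every sum a + b modulo 17.
Enumerate all 16 pairs:
a = 0: 0+4=4, 0+5=5, 0+8=8, 0+15=15
a = 4: 4+4=8, 4+5=9, 4+8=12, 4+15=2
a = 7: 7+4=11, 7+5=12, 7+8=15, 7+15=5
a = 10: 10+4=14, 10+5=15, 10+8=1, 10+15=8
Distinct residues collected: {1, 2, 4, 5, 8, 9, 11, 12, 14, 15}
|A + B| = 10 (out of 17 total residues).

A + B = {1, 2, 4, 5, 8, 9, 11, 12, 14, 15}


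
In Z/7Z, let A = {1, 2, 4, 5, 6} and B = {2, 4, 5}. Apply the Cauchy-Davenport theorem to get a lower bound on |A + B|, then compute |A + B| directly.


Cauchy-Davenport: |A + B| ≥ min(p, |A| + |B| - 1) for A, B nonempty in Z/pZ.
|A| = 5, |B| = 3, p = 7.
CD lower bound = min(7, 5 + 3 - 1) = min(7, 7) = 7.
Compute A + B mod 7 directly:
a = 1: 1+2=3, 1+4=5, 1+5=6
a = 2: 2+2=4, 2+4=6, 2+5=0
a = 4: 4+2=6, 4+4=1, 4+5=2
a = 5: 5+2=0, 5+4=2, 5+5=3
a = 6: 6+2=1, 6+4=3, 6+5=4
A + B = {0, 1, 2, 3, 4, 5, 6}, so |A + B| = 7.
Verify: 7 ≥ 7? Yes ✓.

CD lower bound = 7, actual |A + B| = 7.


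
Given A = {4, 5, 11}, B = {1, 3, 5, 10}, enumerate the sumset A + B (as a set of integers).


A + B = {a + b : a ∈ A, b ∈ B}.
Enumerate all |A|·|B| = 3·4 = 12 pairs (a, b) and collect distinct sums.
a = 4: 4+1=5, 4+3=7, 4+5=9, 4+10=14
a = 5: 5+1=6, 5+3=8, 5+5=10, 5+10=15
a = 11: 11+1=12, 11+3=14, 11+5=16, 11+10=21
Collecting distinct sums: A + B = {5, 6, 7, 8, 9, 10, 12, 14, 15, 16, 21}
|A + B| = 11

A + B = {5, 6, 7, 8, 9, 10, 12, 14, 15, 16, 21}


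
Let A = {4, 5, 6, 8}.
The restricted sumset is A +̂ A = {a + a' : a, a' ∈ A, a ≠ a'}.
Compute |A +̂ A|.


Restricted sumset: A +̂ A = {a + a' : a ∈ A, a' ∈ A, a ≠ a'}.
Equivalently, take A + A and drop any sum 2a that is achievable ONLY as a + a for a ∈ A (i.e. sums representable only with equal summands).
Enumerate pairs (a, a') with a < a' (symmetric, so each unordered pair gives one sum; this covers all a ≠ a'):
  4 + 5 = 9
  4 + 6 = 10
  4 + 8 = 12
  5 + 6 = 11
  5 + 8 = 13
  6 + 8 = 14
Collected distinct sums: {9, 10, 11, 12, 13, 14}
|A +̂ A| = 6
(Reference bound: |A +̂ A| ≥ 2|A| - 3 for |A| ≥ 2, with |A| = 4 giving ≥ 5.)

|A +̂ A| = 6


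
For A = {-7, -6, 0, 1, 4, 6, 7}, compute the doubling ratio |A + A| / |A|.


|A| = 7.
Compute A + A by enumerating all 49 pairs.
A + A = {-14, -13, -12, -7, -6, -5, -3, -2, -1, 0, 1, 2, 4, 5, 6, 7, 8, 10, 11, 12, 13, 14}, so |A + A| = 22.
K = |A + A| / |A| = 22/7 (already in lowest terms) ≈ 3.1429.
Reference: AP of size 7 gives K = 13/7 ≈ 1.8571; a fully generic set of size 7 gives K ≈ 4.0000.

|A| = 7, |A + A| = 22, K = 22/7.


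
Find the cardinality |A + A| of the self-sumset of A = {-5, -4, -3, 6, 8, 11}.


A + A = {a + a' : a, a' ∈ A}; |A| = 6.
General bounds: 2|A| - 1 ≤ |A + A| ≤ |A|(|A|+1)/2, i.e. 11 ≤ |A + A| ≤ 21.
Lower bound 2|A|-1 is attained iff A is an arithmetic progression.
Enumerate sums a + a' for a ≤ a' (symmetric, so this suffices):
a = -5: -5+-5=-10, -5+-4=-9, -5+-3=-8, -5+6=1, -5+8=3, -5+11=6
a = -4: -4+-4=-8, -4+-3=-7, -4+6=2, -4+8=4, -4+11=7
a = -3: -3+-3=-6, -3+6=3, -3+8=5, -3+11=8
a = 6: 6+6=12, 6+8=14, 6+11=17
a = 8: 8+8=16, 8+11=19
a = 11: 11+11=22
Distinct sums: {-10, -9, -8, -7, -6, 1, 2, 3, 4, 5, 6, 7, 8, 12, 14, 16, 17, 19, 22}
|A + A| = 19

|A + A| = 19


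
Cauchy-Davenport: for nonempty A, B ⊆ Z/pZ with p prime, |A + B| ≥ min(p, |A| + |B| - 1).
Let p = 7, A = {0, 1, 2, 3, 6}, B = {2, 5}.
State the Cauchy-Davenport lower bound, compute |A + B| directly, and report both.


Cauchy-Davenport: |A + B| ≥ min(p, |A| + |B| - 1) for A, B nonempty in Z/pZ.
|A| = 5, |B| = 2, p = 7.
CD lower bound = min(7, 5 + 2 - 1) = min(7, 6) = 6.
Compute A + B mod 7 directly:
a = 0: 0+2=2, 0+5=5
a = 1: 1+2=3, 1+5=6
a = 2: 2+2=4, 2+5=0
a = 3: 3+2=5, 3+5=1
a = 6: 6+2=1, 6+5=4
A + B = {0, 1, 2, 3, 4, 5, 6}, so |A + B| = 7.
Verify: 7 ≥ 6? Yes ✓.

CD lower bound = 6, actual |A + B| = 7.


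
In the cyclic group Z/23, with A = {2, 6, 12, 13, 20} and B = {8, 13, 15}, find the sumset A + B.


Work in Z/23Z: reduce every sum a + b modulo 23.
Enumerate all 15 pairs:
a = 2: 2+8=10, 2+13=15, 2+15=17
a = 6: 6+8=14, 6+13=19, 6+15=21
a = 12: 12+8=20, 12+13=2, 12+15=4
a = 13: 13+8=21, 13+13=3, 13+15=5
a = 20: 20+8=5, 20+13=10, 20+15=12
Distinct residues collected: {2, 3, 4, 5, 10, 12, 14, 15, 17, 19, 20, 21}
|A + B| = 12 (out of 23 total residues).

A + B = {2, 3, 4, 5, 10, 12, 14, 15, 17, 19, 20, 21}


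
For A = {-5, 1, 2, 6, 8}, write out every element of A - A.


A - A = {a - a' : a, a' ∈ A}.
Compute a - a' for each ordered pair (a, a'):
a = -5: -5--5=0, -5-1=-6, -5-2=-7, -5-6=-11, -5-8=-13
a = 1: 1--5=6, 1-1=0, 1-2=-1, 1-6=-5, 1-8=-7
a = 2: 2--5=7, 2-1=1, 2-2=0, 2-6=-4, 2-8=-6
a = 6: 6--5=11, 6-1=5, 6-2=4, 6-6=0, 6-8=-2
a = 8: 8--5=13, 8-1=7, 8-2=6, 8-6=2, 8-8=0
Collecting distinct values (and noting 0 appears from a-a):
A - A = {-13, -11, -7, -6, -5, -4, -2, -1, 0, 1, 2, 4, 5, 6, 7, 11, 13}
|A - A| = 17

A - A = {-13, -11, -7, -6, -5, -4, -2, -1, 0, 1, 2, 4, 5, 6, 7, 11, 13}


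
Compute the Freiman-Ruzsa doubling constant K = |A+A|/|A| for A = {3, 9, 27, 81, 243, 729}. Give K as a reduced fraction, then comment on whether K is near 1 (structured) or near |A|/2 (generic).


|A| = 6.
Compute A + A by enumerating all 36 pairs.
A + A = {6, 12, 18, 30, 36, 54, 84, 90, 108, 162, 246, 252, 270, 324, 486, 732, 738, 756, 810, 972, 1458}, so |A + A| = 21.
K = |A + A| / |A| = 21/6 = 7/2 ≈ 3.5000.
Reference: AP of size 6 gives K = 11/6 ≈ 1.8333; a fully generic set of size 6 gives K ≈ 3.5000.

|A| = 6, |A + A| = 21, K = 21/6 = 7/2.


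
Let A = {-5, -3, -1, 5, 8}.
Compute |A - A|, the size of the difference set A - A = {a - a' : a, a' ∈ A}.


A - A = {a - a' : a, a' ∈ A}; |A| = 5.
Bounds: 2|A|-1 ≤ |A - A| ≤ |A|² - |A| + 1, i.e. 9 ≤ |A - A| ≤ 21.
Note: 0 ∈ A - A always (from a - a). The set is symmetric: if d ∈ A - A then -d ∈ A - A.
Enumerate nonzero differences d = a - a' with a > a' (then include -d):
Positive differences: {2, 3, 4, 6, 8, 9, 10, 11, 13}
Full difference set: {0} ∪ (positive diffs) ∪ (negative diffs).
|A - A| = 1 + 2·9 = 19 (matches direct enumeration: 19).

|A - A| = 19


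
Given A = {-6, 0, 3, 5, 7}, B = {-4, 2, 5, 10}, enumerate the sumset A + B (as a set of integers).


A + B = {a + b : a ∈ A, b ∈ B}.
Enumerate all |A|·|B| = 5·4 = 20 pairs (a, b) and collect distinct sums.
a = -6: -6+-4=-10, -6+2=-4, -6+5=-1, -6+10=4
a = 0: 0+-4=-4, 0+2=2, 0+5=5, 0+10=10
a = 3: 3+-4=-1, 3+2=5, 3+5=8, 3+10=13
a = 5: 5+-4=1, 5+2=7, 5+5=10, 5+10=15
a = 7: 7+-4=3, 7+2=9, 7+5=12, 7+10=17
Collecting distinct sums: A + B = {-10, -4, -1, 1, 2, 3, 4, 5, 7, 8, 9, 10, 12, 13, 15, 17}
|A + B| = 16

A + B = {-10, -4, -1, 1, 2, 3, 4, 5, 7, 8, 9, 10, 12, 13, 15, 17}


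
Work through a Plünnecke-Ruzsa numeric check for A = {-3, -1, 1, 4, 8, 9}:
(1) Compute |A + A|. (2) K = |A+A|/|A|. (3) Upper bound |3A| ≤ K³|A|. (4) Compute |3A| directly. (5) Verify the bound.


|A| = 6.
Step 1: Compute A + A by enumerating all 36 pairs.
A + A = {-6, -4, -2, 0, 1, 2, 3, 5, 6, 7, 8, 9, 10, 12, 13, 16, 17, 18}, so |A + A| = 18.
Step 2: Doubling constant K = |A + A|/|A| = 18/6 = 18/6 ≈ 3.0000.
Step 3: Plünnecke-Ruzsa gives |3A| ≤ K³·|A| = (3.0000)³ · 6 ≈ 162.0000.
Step 4: Compute 3A = A + A + A directly by enumerating all triples (a,b,c) ∈ A³; |3A| = 33.
Step 5: Check 33 ≤ 162.0000? Yes ✓.

K = 18/6, Plünnecke-Ruzsa bound K³|A| ≈ 162.0000, |3A| = 33, inequality holds.


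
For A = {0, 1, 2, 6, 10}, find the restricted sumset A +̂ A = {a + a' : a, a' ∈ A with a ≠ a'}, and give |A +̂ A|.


Restricted sumset: A +̂ A = {a + a' : a ∈ A, a' ∈ A, a ≠ a'}.
Equivalently, take A + A and drop any sum 2a that is achievable ONLY as a + a for a ∈ A (i.e. sums representable only with equal summands).
Enumerate pairs (a, a') with a < a' (symmetric, so each unordered pair gives one sum; this covers all a ≠ a'):
  0 + 1 = 1
  0 + 2 = 2
  0 + 6 = 6
  0 + 10 = 10
  1 + 2 = 3
  1 + 6 = 7
  1 + 10 = 11
  2 + 6 = 8
  2 + 10 = 12
  6 + 10 = 16
Collected distinct sums: {1, 2, 3, 6, 7, 8, 10, 11, 12, 16}
|A +̂ A| = 10
(Reference bound: |A +̂ A| ≥ 2|A| - 3 for |A| ≥ 2, with |A| = 5 giving ≥ 7.)

|A +̂ A| = 10


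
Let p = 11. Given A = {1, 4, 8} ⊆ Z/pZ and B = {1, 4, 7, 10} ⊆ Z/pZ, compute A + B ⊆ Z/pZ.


Work in Z/11Z: reduce every sum a + b modulo 11.
Enumerate all 12 pairs:
a = 1: 1+1=2, 1+4=5, 1+7=8, 1+10=0
a = 4: 4+1=5, 4+4=8, 4+7=0, 4+10=3
a = 8: 8+1=9, 8+4=1, 8+7=4, 8+10=7
Distinct residues collected: {0, 1, 2, 3, 4, 5, 7, 8, 9}
|A + B| = 9 (out of 11 total residues).

A + B = {0, 1, 2, 3, 4, 5, 7, 8, 9}


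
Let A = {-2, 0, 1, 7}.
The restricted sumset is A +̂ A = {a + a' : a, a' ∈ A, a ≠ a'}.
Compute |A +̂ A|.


Restricted sumset: A +̂ A = {a + a' : a ∈ A, a' ∈ A, a ≠ a'}.
Equivalently, take A + A and drop any sum 2a that is achievable ONLY as a + a for a ∈ A (i.e. sums representable only with equal summands).
Enumerate pairs (a, a') with a < a' (symmetric, so each unordered pair gives one sum; this covers all a ≠ a'):
  -2 + 0 = -2
  -2 + 1 = -1
  -2 + 7 = 5
  0 + 1 = 1
  0 + 7 = 7
  1 + 7 = 8
Collected distinct sums: {-2, -1, 1, 5, 7, 8}
|A +̂ A| = 6
(Reference bound: |A +̂ A| ≥ 2|A| - 3 for |A| ≥ 2, with |A| = 4 giving ≥ 5.)

|A +̂ A| = 6


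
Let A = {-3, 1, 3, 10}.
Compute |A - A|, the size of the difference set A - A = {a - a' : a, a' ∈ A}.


A - A = {a - a' : a, a' ∈ A}; |A| = 4.
Bounds: 2|A|-1 ≤ |A - A| ≤ |A|² - |A| + 1, i.e. 7 ≤ |A - A| ≤ 13.
Note: 0 ∈ A - A always (from a - a). The set is symmetric: if d ∈ A - A then -d ∈ A - A.
Enumerate nonzero differences d = a - a' with a > a' (then include -d):
Positive differences: {2, 4, 6, 7, 9, 13}
Full difference set: {0} ∪ (positive diffs) ∪ (negative diffs).
|A - A| = 1 + 2·6 = 13 (matches direct enumeration: 13).

|A - A| = 13


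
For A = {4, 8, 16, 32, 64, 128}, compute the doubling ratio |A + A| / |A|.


|A| = 6.
Compute A + A by enumerating all 36 pairs.
A + A = {8, 12, 16, 20, 24, 32, 36, 40, 48, 64, 68, 72, 80, 96, 128, 132, 136, 144, 160, 192, 256}, so |A + A| = 21.
K = |A + A| / |A| = 21/6 = 7/2 ≈ 3.5000.
Reference: AP of size 6 gives K = 11/6 ≈ 1.8333; a fully generic set of size 6 gives K ≈ 3.5000.

|A| = 6, |A + A| = 21, K = 21/6 = 7/2.


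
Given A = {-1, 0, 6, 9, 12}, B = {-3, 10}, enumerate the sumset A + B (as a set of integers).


A + B = {a + b : a ∈ A, b ∈ B}.
Enumerate all |A|·|B| = 5·2 = 10 pairs (a, b) and collect distinct sums.
a = -1: -1+-3=-4, -1+10=9
a = 0: 0+-3=-3, 0+10=10
a = 6: 6+-3=3, 6+10=16
a = 9: 9+-3=6, 9+10=19
a = 12: 12+-3=9, 12+10=22
Collecting distinct sums: A + B = {-4, -3, 3, 6, 9, 10, 16, 19, 22}
|A + B| = 9

A + B = {-4, -3, 3, 6, 9, 10, 16, 19, 22}


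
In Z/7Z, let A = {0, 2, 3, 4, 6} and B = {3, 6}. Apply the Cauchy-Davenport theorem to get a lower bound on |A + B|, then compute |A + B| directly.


Cauchy-Davenport: |A + B| ≥ min(p, |A| + |B| - 1) for A, B nonempty in Z/pZ.
|A| = 5, |B| = 2, p = 7.
CD lower bound = min(7, 5 + 2 - 1) = min(7, 6) = 6.
Compute A + B mod 7 directly:
a = 0: 0+3=3, 0+6=6
a = 2: 2+3=5, 2+6=1
a = 3: 3+3=6, 3+6=2
a = 4: 4+3=0, 4+6=3
a = 6: 6+3=2, 6+6=5
A + B = {0, 1, 2, 3, 5, 6}, so |A + B| = 6.
Verify: 6 ≥ 6? Yes ✓.

CD lower bound = 6, actual |A + B| = 6.


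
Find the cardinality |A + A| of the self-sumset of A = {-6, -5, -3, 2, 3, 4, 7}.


A + A = {a + a' : a, a' ∈ A}; |A| = 7.
General bounds: 2|A| - 1 ≤ |A + A| ≤ |A|(|A|+1)/2, i.e. 13 ≤ |A + A| ≤ 28.
Lower bound 2|A|-1 is attained iff A is an arithmetic progression.
Enumerate sums a + a' for a ≤ a' (symmetric, so this suffices):
a = -6: -6+-6=-12, -6+-5=-11, -6+-3=-9, -6+2=-4, -6+3=-3, -6+4=-2, -6+7=1
a = -5: -5+-5=-10, -5+-3=-8, -5+2=-3, -5+3=-2, -5+4=-1, -5+7=2
a = -3: -3+-3=-6, -3+2=-1, -3+3=0, -3+4=1, -3+7=4
a = 2: 2+2=4, 2+3=5, 2+4=6, 2+7=9
a = 3: 3+3=6, 3+4=7, 3+7=10
a = 4: 4+4=8, 4+7=11
a = 7: 7+7=14
Distinct sums: {-12, -11, -10, -9, -8, -6, -4, -3, -2, -1, 0, 1, 2, 4, 5, 6, 7, 8, 9, 10, 11, 14}
|A + A| = 22

|A + A| = 22


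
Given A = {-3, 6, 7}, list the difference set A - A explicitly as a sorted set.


A - A = {a - a' : a, a' ∈ A}.
Compute a - a' for each ordered pair (a, a'):
a = -3: -3--3=0, -3-6=-9, -3-7=-10
a = 6: 6--3=9, 6-6=0, 6-7=-1
a = 7: 7--3=10, 7-6=1, 7-7=0
Collecting distinct values (and noting 0 appears from a-a):
A - A = {-10, -9, -1, 0, 1, 9, 10}
|A - A| = 7

A - A = {-10, -9, -1, 0, 1, 9, 10}


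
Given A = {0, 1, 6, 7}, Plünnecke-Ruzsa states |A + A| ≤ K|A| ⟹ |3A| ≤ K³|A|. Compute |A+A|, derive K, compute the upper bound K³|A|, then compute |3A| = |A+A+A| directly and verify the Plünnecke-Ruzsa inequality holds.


|A| = 4.
Step 1: Compute A + A by enumerating all 16 pairs.
A + A = {0, 1, 2, 6, 7, 8, 12, 13, 14}, so |A + A| = 9.
Step 2: Doubling constant K = |A + A|/|A| = 9/4 = 9/4 ≈ 2.2500.
Step 3: Plünnecke-Ruzsa gives |3A| ≤ K³·|A| = (2.2500)³ · 4 ≈ 45.5625.
Step 4: Compute 3A = A + A + A directly by enumerating all triples (a,b,c) ∈ A³; |3A| = 16.
Step 5: Check 16 ≤ 45.5625? Yes ✓.

K = 9/4, Plünnecke-Ruzsa bound K³|A| ≈ 45.5625, |3A| = 16, inequality holds.


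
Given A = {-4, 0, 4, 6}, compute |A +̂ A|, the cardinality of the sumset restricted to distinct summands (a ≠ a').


Restricted sumset: A +̂ A = {a + a' : a ∈ A, a' ∈ A, a ≠ a'}.
Equivalently, take A + A and drop any sum 2a that is achievable ONLY as a + a for a ∈ A (i.e. sums representable only with equal summands).
Enumerate pairs (a, a') with a < a' (symmetric, so each unordered pair gives one sum; this covers all a ≠ a'):
  -4 + 0 = -4
  -4 + 4 = 0
  -4 + 6 = 2
  0 + 4 = 4
  0 + 6 = 6
  4 + 6 = 10
Collected distinct sums: {-4, 0, 2, 4, 6, 10}
|A +̂ A| = 6
(Reference bound: |A +̂ A| ≥ 2|A| - 3 for |A| ≥ 2, with |A| = 4 giving ≥ 5.)

|A +̂ A| = 6


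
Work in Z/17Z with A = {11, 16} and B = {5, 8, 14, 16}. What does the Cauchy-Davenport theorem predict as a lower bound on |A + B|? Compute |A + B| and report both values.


Cauchy-Davenport: |A + B| ≥ min(p, |A| + |B| - 1) for A, B nonempty in Z/pZ.
|A| = 2, |B| = 4, p = 17.
CD lower bound = min(17, 2 + 4 - 1) = min(17, 5) = 5.
Compute A + B mod 17 directly:
a = 11: 11+5=16, 11+8=2, 11+14=8, 11+16=10
a = 16: 16+5=4, 16+8=7, 16+14=13, 16+16=15
A + B = {2, 4, 7, 8, 10, 13, 15, 16}, so |A + B| = 8.
Verify: 8 ≥ 5? Yes ✓.

CD lower bound = 5, actual |A + B| = 8.


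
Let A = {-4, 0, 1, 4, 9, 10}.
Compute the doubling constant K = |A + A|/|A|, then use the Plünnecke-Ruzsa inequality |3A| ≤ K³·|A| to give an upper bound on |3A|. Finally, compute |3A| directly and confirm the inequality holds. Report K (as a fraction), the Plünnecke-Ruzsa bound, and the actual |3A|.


|A| = 6.
Step 1: Compute A + A by enumerating all 36 pairs.
A + A = {-8, -4, -3, 0, 1, 2, 4, 5, 6, 8, 9, 10, 11, 13, 14, 18, 19, 20}, so |A + A| = 18.
Step 2: Doubling constant K = |A + A|/|A| = 18/6 = 18/6 ≈ 3.0000.
Step 3: Plünnecke-Ruzsa gives |3A| ≤ K³·|A| = (3.0000)³ · 6 ≈ 162.0000.
Step 4: Compute 3A = A + A + A directly by enumerating all triples (a,b,c) ∈ A³; |3A| = 35.
Step 5: Check 35 ≤ 162.0000? Yes ✓.

K = 18/6, Plünnecke-Ruzsa bound K³|A| ≈ 162.0000, |3A| = 35, inequality holds.


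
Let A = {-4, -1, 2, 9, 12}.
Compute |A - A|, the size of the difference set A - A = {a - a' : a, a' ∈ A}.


A - A = {a - a' : a, a' ∈ A}; |A| = 5.
Bounds: 2|A|-1 ≤ |A - A| ≤ |A|² - |A| + 1, i.e. 9 ≤ |A - A| ≤ 21.
Note: 0 ∈ A - A always (from a - a). The set is symmetric: if d ∈ A - A then -d ∈ A - A.
Enumerate nonzero differences d = a - a' with a > a' (then include -d):
Positive differences: {3, 6, 7, 10, 13, 16}
Full difference set: {0} ∪ (positive diffs) ∪ (negative diffs).
|A - A| = 1 + 2·6 = 13 (matches direct enumeration: 13).

|A - A| = 13


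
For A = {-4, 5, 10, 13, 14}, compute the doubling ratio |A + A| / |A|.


|A| = 5.
Compute A + A by enumerating all 25 pairs.
A + A = {-8, 1, 6, 9, 10, 15, 18, 19, 20, 23, 24, 26, 27, 28}, so |A + A| = 14.
K = |A + A| / |A| = 14/5 (already in lowest terms) ≈ 2.8000.
Reference: AP of size 5 gives K = 9/5 ≈ 1.8000; a fully generic set of size 5 gives K ≈ 3.0000.

|A| = 5, |A + A| = 14, K = 14/5.


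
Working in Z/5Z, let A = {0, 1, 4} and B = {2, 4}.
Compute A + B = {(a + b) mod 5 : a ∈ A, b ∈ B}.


Work in Z/5Z: reduce every sum a + b modulo 5.
Enumerate all 6 pairs:
a = 0: 0+2=2, 0+4=4
a = 1: 1+2=3, 1+4=0
a = 4: 4+2=1, 4+4=3
Distinct residues collected: {0, 1, 2, 3, 4}
|A + B| = 5 (out of 5 total residues).

A + B = {0, 1, 2, 3, 4}


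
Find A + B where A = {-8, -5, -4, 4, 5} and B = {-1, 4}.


A + B = {a + b : a ∈ A, b ∈ B}.
Enumerate all |A|·|B| = 5·2 = 10 pairs (a, b) and collect distinct sums.
a = -8: -8+-1=-9, -8+4=-4
a = -5: -5+-1=-6, -5+4=-1
a = -4: -4+-1=-5, -4+4=0
a = 4: 4+-1=3, 4+4=8
a = 5: 5+-1=4, 5+4=9
Collecting distinct sums: A + B = {-9, -6, -5, -4, -1, 0, 3, 4, 8, 9}
|A + B| = 10

A + B = {-9, -6, -5, -4, -1, 0, 3, 4, 8, 9}


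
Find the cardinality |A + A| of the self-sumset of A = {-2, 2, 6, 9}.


A + A = {a + a' : a, a' ∈ A}; |A| = 4.
General bounds: 2|A| - 1 ≤ |A + A| ≤ |A|(|A|+1)/2, i.e. 7 ≤ |A + A| ≤ 10.
Lower bound 2|A|-1 is attained iff A is an arithmetic progression.
Enumerate sums a + a' for a ≤ a' (symmetric, so this suffices):
a = -2: -2+-2=-4, -2+2=0, -2+6=4, -2+9=7
a = 2: 2+2=4, 2+6=8, 2+9=11
a = 6: 6+6=12, 6+9=15
a = 9: 9+9=18
Distinct sums: {-4, 0, 4, 7, 8, 11, 12, 15, 18}
|A + A| = 9

|A + A| = 9


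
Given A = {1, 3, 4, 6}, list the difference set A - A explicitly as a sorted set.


A - A = {a - a' : a, a' ∈ A}.
Compute a - a' for each ordered pair (a, a'):
a = 1: 1-1=0, 1-3=-2, 1-4=-3, 1-6=-5
a = 3: 3-1=2, 3-3=0, 3-4=-1, 3-6=-3
a = 4: 4-1=3, 4-3=1, 4-4=0, 4-6=-2
a = 6: 6-1=5, 6-3=3, 6-4=2, 6-6=0
Collecting distinct values (and noting 0 appears from a-a):
A - A = {-5, -3, -2, -1, 0, 1, 2, 3, 5}
|A - A| = 9

A - A = {-5, -3, -2, -1, 0, 1, 2, 3, 5}
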